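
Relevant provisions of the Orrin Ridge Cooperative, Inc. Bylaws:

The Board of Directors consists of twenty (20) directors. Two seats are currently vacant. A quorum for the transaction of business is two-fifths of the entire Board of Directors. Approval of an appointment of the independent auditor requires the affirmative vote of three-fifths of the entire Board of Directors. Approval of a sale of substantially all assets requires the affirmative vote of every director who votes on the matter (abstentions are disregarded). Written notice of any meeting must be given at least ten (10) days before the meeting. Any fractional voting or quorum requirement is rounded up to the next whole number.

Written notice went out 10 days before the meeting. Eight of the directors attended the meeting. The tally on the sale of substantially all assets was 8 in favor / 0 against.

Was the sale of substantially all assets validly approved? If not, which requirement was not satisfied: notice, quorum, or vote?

Notice: 10 days given; 10 required (10 ≥ 10). Satisfied.
Quorum: 8 present; quorum is 8. Satisfied.
Vote: the sale of substantially all assets requires the unanimous vote of the votes cast (8). Unanimous means all 8, so 8 affirmative votes are needed; 8 voted in favor. Satisfied.

Valid — all requirements satisfied.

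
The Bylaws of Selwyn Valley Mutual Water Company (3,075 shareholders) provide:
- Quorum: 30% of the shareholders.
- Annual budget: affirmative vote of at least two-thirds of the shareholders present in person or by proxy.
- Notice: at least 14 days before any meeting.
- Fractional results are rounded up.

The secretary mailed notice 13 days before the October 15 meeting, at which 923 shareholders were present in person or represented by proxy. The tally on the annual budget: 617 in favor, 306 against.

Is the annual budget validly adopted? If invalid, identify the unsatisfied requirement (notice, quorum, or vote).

Notice: 13 days given; 14 required. Not satisfied.
Quorum: 30% of 3,075 = 922.50, rounded up to 923; 923 present. Satisfied.
Vote: requires two-thirds of those present (923); 2/3 of 923 = 615.33, rounded up to 616, so 616 needed; 617 in favor. Satisfied.

Invalid — notice requirement not satisfied.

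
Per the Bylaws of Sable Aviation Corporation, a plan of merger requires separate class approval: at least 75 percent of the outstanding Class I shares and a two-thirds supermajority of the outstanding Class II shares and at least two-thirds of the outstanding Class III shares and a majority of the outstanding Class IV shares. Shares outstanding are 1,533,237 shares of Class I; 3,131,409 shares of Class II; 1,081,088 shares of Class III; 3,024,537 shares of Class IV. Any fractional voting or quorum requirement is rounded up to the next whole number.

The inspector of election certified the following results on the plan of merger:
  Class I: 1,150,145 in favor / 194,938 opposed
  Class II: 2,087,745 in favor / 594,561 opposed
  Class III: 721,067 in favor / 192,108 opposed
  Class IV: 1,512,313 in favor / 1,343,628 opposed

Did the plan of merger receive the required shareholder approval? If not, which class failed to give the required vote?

Approved — every class gave the required vote.

Class I: 3/4 of 1533237 = 1149927.75, rounded up to 1149928; 1,149,928 required, 1,150,145 in favor — approved.
Class II: 2/3 of 3131409 = 2087606; 2,087,606 required, 2,087,745 in favor — approved.
Class III: 2/3 of 1081088 = 720725.33, rounded up to 720726; 720,726 required, 721,067 in favor — approved.
Class IV: a majority of 3024537 is 1512269; 1,512,269 required, 1,512,313 in favor — approved.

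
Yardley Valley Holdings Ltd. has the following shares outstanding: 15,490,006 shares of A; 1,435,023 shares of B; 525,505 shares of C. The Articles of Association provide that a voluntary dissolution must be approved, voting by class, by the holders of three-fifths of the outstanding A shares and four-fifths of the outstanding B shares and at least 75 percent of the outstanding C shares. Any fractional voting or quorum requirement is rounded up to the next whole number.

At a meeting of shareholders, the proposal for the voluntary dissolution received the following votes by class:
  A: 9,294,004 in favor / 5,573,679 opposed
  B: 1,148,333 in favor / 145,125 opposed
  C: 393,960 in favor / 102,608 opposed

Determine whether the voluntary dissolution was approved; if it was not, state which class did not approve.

A: 3/5 of 15490006 = 9294003.60, rounded up to 9294004; 9,294,004 required, 9,294,004 in favor — approved.
B: 4/5 of 1435023 = 1148018.40, rounded up to 1148019; 1,148,019 required, 1,148,333 in favor — approved.
C: 3/4 of 525505 = 394128.75, rounded up to 394129; 394,129 required, 393,960 in favor — not approved.

Not approved — the C shares did not give the required vote.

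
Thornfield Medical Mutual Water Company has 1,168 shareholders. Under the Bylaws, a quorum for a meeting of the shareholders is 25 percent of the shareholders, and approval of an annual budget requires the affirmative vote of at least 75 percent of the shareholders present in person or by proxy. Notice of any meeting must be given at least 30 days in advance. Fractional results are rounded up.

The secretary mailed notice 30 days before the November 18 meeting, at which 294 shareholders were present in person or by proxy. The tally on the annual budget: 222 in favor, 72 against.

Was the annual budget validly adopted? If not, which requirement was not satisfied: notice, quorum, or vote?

Valid — all requirements satisfied.

Notice: 30 days given; 30 required. Satisfied.
Quorum: 25% of 1,168 = 292; 294 present. Satisfied.
Vote: requires three-fourths of those present (294); 3/4 of 294 = 220.50, rounded up to 221, so 221 needed; 222 in favor. Satisfied.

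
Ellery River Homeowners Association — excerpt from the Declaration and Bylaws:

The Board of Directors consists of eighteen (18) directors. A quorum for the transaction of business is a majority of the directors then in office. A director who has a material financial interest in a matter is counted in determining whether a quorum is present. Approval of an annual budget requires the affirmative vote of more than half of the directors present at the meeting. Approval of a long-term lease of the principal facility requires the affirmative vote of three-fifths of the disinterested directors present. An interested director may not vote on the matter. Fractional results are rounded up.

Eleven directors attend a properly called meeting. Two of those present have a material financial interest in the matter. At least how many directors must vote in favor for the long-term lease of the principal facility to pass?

The long-term lease of the principal facility requires three-fifths of the disinterested directors present (11 − 2 = 9).
3/5 of 9 = 5.40, rounded up to 6.

6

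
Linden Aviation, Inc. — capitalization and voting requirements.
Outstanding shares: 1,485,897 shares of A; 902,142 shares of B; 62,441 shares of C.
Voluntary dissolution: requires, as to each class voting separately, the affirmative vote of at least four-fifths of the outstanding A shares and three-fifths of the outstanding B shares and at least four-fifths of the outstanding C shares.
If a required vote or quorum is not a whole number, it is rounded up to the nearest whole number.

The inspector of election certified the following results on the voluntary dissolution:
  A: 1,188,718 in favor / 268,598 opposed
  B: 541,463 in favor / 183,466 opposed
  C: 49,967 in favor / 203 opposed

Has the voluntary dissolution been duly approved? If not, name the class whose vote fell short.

A: 4/5 of 1485897 = 1188717.60, rounded up to 1188718; 1,188,718 required, 1,188,718 in favor — approved.
B: 3/5 of 902142 = 541285.20, rounded up to 541286; 541,286 required, 541,463 in favor — approved.
C: 4/5 of 62441 = 49952.80, rounded up to 49953; 49,953 required, 49,967 in favor — approved.

Approved — every class gave the required vote.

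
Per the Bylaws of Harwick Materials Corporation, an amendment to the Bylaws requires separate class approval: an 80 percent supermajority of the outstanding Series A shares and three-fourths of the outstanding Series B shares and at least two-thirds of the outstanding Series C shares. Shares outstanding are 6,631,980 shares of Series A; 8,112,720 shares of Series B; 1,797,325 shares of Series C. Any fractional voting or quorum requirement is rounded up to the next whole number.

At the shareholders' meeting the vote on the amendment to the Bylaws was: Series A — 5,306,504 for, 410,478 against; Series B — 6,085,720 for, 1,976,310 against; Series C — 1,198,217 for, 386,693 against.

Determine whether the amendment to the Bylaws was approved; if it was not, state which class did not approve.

Approved — every class gave the required vote.

Series A: 4/5 of 6631980 = 5305584; 5,305,584 required, 5,306,504 in favor — approved.
Series B: 3/4 of 8112720 = 6084540; 6,084,540 required, 6,085,720 in favor — approved.
Series C: 2/3 of 1797325 = 1198216.67, rounded up to 1198217; 1,198,217 required, 1,198,217 in favor — approved.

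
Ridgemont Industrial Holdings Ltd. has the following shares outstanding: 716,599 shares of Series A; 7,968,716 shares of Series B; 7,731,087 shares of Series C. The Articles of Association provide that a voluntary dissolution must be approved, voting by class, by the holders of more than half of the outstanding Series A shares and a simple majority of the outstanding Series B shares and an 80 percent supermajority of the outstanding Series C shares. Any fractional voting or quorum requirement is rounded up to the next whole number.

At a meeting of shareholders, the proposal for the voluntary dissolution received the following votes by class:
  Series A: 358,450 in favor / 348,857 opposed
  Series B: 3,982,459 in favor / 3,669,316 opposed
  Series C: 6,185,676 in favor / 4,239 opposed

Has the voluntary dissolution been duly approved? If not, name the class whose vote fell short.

Not approved — the Series B shares did not give the required vote.

Series A: a majority of 716599 is 358300; 358,300 required, 358,450 in favor — approved.
Series B: a majority of 7968716 is 3984359; 3,984,359 required, 3,982,459 in favor — not approved.
Series C: 4/5 of 7731087 = 6184869.60, rounded up to 6184870; 6,184,870 required, 6,185,676 in favor — approved.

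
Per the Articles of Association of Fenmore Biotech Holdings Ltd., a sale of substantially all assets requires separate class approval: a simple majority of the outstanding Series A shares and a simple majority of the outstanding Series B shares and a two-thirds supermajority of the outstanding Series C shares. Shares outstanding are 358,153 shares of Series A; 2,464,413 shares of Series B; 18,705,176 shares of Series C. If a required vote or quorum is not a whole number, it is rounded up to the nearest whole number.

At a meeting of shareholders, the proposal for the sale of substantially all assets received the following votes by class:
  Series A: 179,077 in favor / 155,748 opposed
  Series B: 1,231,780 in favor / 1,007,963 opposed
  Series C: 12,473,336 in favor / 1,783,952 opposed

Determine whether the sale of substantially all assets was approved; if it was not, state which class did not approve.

Series A: a majority of 358153 is 179077; 179,077 required, 179,077 in favor — approved.
Series B: a majority of 2464413 is 1232207; 1,232,207 required, 1,231,780 in favor — not approved.
Series C: 2/3 of 18705176 = 12470117.33, rounded up to 12470118; 12,470,118 required, 12,473,336 in favor — approved.

Not approved — the Series B shares did not give the required vote.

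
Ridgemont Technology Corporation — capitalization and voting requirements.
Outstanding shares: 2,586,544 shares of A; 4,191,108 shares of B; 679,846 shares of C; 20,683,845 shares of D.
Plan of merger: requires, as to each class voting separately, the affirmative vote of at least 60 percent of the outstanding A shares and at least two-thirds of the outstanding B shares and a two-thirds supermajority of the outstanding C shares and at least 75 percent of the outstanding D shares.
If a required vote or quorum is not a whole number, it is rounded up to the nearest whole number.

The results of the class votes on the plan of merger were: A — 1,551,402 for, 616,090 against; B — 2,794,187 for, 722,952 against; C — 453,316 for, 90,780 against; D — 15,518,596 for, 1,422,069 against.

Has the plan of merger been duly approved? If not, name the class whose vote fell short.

A: 3/5 of 2586544 = 1551926.40, rounded up to 1551927; 1,551,927 required, 1,551,402 in favor — not approved.
B: 2/3 of 4191108 = 2794072; 2,794,072 required, 2,794,187 in favor — approved.
C: 2/3 of 679846 = 453230.67, rounded up to 453231; 453,231 required, 453,316 in favor — approved.
D: 3/4 of 20683845 = 15512883.75, rounded up to 15512884; 15,512,884 required, 15,518,596 in favor — approved.

Not approved — the A shares did not give the required vote.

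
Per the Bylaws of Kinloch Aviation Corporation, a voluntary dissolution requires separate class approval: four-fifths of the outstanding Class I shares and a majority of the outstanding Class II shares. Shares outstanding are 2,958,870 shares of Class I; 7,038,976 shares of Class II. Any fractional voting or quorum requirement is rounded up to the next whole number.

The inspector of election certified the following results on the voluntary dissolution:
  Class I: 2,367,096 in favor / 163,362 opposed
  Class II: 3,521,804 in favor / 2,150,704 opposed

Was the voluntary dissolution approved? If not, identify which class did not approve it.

Approved — every class gave the required vote.

Class I: 4/5 of 2958870 = 2367096; 2,367,096 required, 2,367,096 in favor — approved.
Class II: a majority of 7038976 is 3519489; 3,519,489 required, 3,521,804 in favor — approved.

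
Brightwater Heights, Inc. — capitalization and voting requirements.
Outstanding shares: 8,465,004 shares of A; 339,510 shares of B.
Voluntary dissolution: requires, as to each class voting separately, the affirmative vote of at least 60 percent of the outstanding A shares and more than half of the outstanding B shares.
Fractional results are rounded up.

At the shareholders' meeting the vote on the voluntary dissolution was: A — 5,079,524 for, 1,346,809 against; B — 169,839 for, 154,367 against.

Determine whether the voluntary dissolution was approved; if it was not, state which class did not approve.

Approved — every class gave the required vote.

A: 3/5 of 8465004 = 5079002.40, rounded up to 5079003; 5,079,003 required, 5,079,524 in favor — approved.
B: a majority of 339510 is 169756; 169,756 required, 169,839 in favor — approved.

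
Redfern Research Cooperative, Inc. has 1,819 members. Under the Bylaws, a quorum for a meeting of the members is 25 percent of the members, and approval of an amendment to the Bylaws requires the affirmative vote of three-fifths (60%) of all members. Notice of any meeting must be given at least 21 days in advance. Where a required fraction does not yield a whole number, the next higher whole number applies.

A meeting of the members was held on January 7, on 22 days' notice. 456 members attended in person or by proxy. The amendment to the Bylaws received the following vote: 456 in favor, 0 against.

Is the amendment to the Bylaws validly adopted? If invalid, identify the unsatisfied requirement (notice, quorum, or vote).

Invalid — vote requirement not satisfied.

Notice: 22 days given; 21 required. Satisfied.
Quorum: 25% of 1,819 = 454.75, rounded up to 455; 456 present. Satisfied.
Vote: requires three-fifths of all members (1,819); 3/5 of 1819 = 1091.40, rounded up to 1092, so 1,092 needed; 456 in favor. Not satisfied.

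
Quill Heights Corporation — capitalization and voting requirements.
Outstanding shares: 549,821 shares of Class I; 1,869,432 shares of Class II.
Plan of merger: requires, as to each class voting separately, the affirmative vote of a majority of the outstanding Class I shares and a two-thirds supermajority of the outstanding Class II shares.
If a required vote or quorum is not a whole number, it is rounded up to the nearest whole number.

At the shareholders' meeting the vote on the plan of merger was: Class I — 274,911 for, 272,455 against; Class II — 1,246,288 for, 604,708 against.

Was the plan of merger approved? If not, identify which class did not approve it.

Approved — every class gave the required vote.

Class I: a majority of 549821 is 274911; 274,911 required, 274,911 in favor — approved.
Class II: 2/3 of 1869432 = 1246288; 1,246,288 required, 1,246,288 in favor — approved.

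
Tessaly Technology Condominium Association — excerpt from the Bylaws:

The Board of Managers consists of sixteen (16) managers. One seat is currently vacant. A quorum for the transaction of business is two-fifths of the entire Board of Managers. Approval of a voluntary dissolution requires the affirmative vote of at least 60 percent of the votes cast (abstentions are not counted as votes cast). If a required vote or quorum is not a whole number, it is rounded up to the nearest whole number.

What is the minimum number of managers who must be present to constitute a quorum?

2/5 of 16 = 6.40, rounded up to 7.

7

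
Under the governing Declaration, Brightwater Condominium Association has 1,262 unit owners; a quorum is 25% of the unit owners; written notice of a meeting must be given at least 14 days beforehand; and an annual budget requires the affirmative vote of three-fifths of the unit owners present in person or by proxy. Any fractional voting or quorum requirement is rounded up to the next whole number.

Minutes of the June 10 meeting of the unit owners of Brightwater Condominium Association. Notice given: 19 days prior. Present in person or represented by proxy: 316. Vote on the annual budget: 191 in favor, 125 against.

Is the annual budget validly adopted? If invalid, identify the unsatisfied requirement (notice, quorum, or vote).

Notice: 19 days given; 14 required. Satisfied.
Quorum: 25% of 1,262 = 315.50, rounded up to 316; 316 present. Satisfied.
Vote: requires three-fifths of those present (316); 3/5 of 316 = 189.60, rounded up to 190, so 190 needed; 191 in favor. Satisfied.

Valid — all requirements satisfied.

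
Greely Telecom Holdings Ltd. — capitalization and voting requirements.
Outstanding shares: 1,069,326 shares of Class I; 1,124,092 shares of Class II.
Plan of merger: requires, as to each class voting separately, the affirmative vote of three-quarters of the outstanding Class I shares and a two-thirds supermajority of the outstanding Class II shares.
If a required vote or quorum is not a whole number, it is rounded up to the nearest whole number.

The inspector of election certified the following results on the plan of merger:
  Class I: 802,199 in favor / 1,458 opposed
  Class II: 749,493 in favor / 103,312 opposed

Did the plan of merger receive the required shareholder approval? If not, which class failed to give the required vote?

Class I: 3/4 of 1069326 = 801994.50, rounded up to 801995; 801,995 required, 802,199 in favor — approved.
Class II: 2/3 of 1124092 = 749394.67, rounded up to 749395; 749,395 required, 749,493 in favor — approved.

Approved — every class gave the required vote.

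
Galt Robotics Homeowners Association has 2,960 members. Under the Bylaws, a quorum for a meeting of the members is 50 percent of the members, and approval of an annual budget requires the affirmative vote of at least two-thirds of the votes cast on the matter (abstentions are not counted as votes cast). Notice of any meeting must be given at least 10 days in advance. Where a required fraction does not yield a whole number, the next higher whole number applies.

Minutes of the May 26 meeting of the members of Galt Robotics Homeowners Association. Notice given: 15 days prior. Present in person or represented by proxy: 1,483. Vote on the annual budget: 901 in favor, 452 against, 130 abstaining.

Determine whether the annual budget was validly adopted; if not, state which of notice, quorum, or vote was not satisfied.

Notice: 15 days given; 10 required. Satisfied.
Quorum: 50% of 2,960 = 1,480; 1,483 present. Satisfied.
Vote: requires two-thirds of the votes cast (1,483 − 130 abstaining = 1,353); 2/3 of 1353 = 902, so 902 needed; 901 in favor. Not satisfied.

Invalid — vote requirement not satisfied.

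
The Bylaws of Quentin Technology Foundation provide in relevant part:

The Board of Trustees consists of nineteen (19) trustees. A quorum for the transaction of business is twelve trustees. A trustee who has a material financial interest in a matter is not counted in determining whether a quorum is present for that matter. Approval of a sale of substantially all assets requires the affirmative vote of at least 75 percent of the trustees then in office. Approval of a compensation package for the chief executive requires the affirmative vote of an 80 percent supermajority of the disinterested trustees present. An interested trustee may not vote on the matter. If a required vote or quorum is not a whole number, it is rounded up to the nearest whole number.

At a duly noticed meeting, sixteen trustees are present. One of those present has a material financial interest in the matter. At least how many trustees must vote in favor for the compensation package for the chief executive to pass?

12

The compensation package for the chief executive requires four-fifths of the disinterested trustees present (16 − 1 = 15).
4/5 of 15 = 12.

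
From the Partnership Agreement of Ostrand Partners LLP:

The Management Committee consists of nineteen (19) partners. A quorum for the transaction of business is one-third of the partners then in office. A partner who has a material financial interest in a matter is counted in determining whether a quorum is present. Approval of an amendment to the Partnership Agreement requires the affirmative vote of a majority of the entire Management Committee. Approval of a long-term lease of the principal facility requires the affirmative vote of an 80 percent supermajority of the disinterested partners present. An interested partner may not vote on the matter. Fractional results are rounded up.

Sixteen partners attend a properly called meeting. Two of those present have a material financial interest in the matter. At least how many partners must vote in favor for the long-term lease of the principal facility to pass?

12

The long-term lease of the principal facility requires four-fifths of the disinterested partners present (16 − 2 = 14).
4/5 of 14 = 11.20, rounded up to 12.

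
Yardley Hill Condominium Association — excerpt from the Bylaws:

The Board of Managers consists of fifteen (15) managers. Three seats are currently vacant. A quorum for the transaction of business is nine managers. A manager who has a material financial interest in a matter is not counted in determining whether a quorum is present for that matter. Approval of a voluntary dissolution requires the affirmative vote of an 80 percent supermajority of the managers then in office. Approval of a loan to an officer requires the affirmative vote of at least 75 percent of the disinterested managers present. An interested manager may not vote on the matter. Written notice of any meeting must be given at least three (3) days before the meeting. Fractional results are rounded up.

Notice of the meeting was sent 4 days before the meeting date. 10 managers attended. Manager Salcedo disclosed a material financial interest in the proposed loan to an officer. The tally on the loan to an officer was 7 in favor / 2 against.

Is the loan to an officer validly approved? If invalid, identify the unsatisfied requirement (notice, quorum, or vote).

Notice: 4 days given; 3 required (4 ≥ 3). Satisfied.
Quorum: 10 present, but the 1 interested manager does not count, leaving 9. Quorum is 9. Satisfied.
Vote: the loan to an officer requires three-fourths of the disinterested managers present (10 − 1 = 9). 3/4 of 9 = 6.75, rounded up to 7, so 7 affirmative votes are needed; 7 voted in favor. Satisfied.

Valid — all requirements satisfied.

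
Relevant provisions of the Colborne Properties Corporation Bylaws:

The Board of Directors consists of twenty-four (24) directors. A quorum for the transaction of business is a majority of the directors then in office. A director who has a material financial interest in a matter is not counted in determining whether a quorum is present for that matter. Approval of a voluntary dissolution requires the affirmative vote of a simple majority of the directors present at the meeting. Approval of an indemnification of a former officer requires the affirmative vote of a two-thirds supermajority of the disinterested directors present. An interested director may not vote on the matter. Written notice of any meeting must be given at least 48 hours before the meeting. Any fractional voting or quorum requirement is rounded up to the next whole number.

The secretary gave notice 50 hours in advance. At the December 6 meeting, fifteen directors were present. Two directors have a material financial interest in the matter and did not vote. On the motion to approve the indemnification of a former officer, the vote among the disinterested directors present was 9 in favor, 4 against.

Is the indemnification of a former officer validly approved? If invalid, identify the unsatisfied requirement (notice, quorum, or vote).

Valid — all requirements satisfied.

Notice: 50 hours given; 48 required (50 ≥ 48). Satisfied.
Quorum: 15 present, but the 2 interested directors do not count, leaving 13. Quorum is 13. Satisfied.
Vote: the indemnification of a former officer requires two-thirds of the disinterested directors present (15 − 2 = 13). 2/3 of 13 = 8.67, rounded up to 9, so 9 affirmative votes are needed; 9 voted in favor. Satisfied.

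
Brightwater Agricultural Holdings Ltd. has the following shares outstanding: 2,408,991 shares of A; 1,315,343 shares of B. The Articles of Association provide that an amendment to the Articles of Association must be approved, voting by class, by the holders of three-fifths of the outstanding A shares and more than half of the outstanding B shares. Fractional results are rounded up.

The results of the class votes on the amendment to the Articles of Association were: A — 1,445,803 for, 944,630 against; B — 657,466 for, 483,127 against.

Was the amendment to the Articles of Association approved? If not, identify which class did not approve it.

A: 3/5 of 2408991 = 1445394.60, rounded up to 1445395; 1,445,395 required, 1,445,803 in favor — approved.
B: a majority of 1315343 is 657672; 657,672 required, 657,466 in favor — not approved.

Not approved — the B shares did not give the required vote.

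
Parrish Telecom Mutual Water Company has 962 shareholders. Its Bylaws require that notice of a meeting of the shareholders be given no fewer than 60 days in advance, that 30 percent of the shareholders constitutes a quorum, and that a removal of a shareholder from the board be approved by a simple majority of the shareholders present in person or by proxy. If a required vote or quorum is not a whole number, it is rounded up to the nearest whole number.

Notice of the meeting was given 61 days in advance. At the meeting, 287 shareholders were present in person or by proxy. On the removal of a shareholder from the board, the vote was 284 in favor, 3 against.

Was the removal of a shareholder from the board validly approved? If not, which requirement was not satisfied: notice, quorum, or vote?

Notice: 61 days given; 60 required. Satisfied.
Quorum: 30% of 962 = 288.60, rounded up to 289; 287 present. Not satisfied.
Vote: requires a majority of those present (287); a majority of 287 is 144, so 144 needed; 284 in favor. Satisfied.

Invalid — quorum requirement not satisfied.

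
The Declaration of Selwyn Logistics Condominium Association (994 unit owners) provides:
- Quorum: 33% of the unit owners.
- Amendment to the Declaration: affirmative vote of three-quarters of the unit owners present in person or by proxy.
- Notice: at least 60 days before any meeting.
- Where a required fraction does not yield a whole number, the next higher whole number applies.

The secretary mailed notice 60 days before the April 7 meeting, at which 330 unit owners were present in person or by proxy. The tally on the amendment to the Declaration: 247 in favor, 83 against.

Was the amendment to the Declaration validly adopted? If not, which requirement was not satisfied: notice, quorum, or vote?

Invalid — vote requirement not satisfied.

Notice: 60 days given; 60 required. Satisfied.
Quorum: 33% of 994 = 328.02, rounded up to 329; 330 present. Satisfied.
Vote: requires three-fourths of those present (330); 3/4 of 330 = 247.50, rounded up to 248, so 248 needed; 247 in favor. Not satisfied.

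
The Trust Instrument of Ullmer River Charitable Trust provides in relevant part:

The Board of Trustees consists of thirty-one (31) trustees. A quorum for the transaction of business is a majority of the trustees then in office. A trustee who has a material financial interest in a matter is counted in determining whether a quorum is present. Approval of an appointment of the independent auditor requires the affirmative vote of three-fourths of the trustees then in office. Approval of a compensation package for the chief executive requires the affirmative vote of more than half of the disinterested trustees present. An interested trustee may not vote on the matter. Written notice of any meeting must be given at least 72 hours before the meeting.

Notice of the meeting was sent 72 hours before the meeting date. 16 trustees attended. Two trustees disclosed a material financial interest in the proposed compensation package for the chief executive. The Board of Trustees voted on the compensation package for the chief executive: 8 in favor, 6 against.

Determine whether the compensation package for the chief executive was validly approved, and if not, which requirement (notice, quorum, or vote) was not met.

Valid — all requirements satisfied.

Notice: 72 hours given; 72 required (72 ≥ 72). Satisfied.
Quorum: 16 present (interested trustees count toward quorum); quorum is 16. Satisfied.
Vote: the compensation package for the chief executive requires a majority of the disinterested trustees present (16 − 2 = 14). A majority of 14 is 8, so 8 affirmative votes are needed; 8 voted in favor. Satisfied.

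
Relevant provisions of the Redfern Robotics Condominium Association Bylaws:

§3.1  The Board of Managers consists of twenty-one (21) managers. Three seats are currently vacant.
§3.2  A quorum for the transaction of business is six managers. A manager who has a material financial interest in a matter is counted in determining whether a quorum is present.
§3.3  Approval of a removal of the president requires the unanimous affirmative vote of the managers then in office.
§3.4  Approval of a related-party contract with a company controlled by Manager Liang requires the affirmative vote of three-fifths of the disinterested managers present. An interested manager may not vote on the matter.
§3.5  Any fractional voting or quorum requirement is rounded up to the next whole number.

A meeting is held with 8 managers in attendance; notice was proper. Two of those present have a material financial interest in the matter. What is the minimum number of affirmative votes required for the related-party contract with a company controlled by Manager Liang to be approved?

4

The related-party contract with a company controlled by Manager Liang requires three-fifths of the disinterested managers present (8 − 2 = 6).
3/5 of 6 = 3.60, rounded up to 4.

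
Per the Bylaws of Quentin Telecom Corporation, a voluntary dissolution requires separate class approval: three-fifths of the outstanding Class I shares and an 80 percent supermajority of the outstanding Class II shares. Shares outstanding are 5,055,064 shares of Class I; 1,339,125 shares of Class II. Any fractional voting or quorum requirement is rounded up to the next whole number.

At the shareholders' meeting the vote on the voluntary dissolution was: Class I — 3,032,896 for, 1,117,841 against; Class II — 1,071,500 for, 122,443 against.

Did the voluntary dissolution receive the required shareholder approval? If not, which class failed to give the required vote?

Class I: 3/5 of 5055064 = 3033038.40, rounded up to 3033039; 3,033,039 required, 3,032,896 in favor — not approved.
Class II: 4/5 of 1339125 = 1071300; 1,071,300 required, 1,071,500 in favor — approved.

Not approved — the Class I shares did not give the required vote.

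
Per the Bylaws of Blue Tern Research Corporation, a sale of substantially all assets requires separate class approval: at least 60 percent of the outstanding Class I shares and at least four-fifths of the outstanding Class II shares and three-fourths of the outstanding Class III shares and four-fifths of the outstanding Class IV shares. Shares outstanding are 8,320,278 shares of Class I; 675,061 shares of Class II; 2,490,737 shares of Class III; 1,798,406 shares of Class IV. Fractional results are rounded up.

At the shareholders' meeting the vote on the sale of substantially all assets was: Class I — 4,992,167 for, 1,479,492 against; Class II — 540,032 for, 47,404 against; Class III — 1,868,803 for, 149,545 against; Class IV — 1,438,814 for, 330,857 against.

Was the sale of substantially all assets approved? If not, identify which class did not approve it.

Class I: 3/5 of 8320278 = 4992166.80, rounded up to 4992167; 4,992,167 required, 4,992,167 in favor — approved.
Class II: 4/5 of 675061 = 540048.80, rounded up to 540049; 540,049 required, 540,032 in favor — not approved.
Class III: 3/4 of 2490737 = 1868052.75, rounded up to 1868053; 1,868,053 required, 1,868,803 in favor — approved.
Class IV: 4/5 of 1798406 = 1438724.80, rounded up to 1438725; 1,438,725 required, 1,438,814 in favor — approved.

Not approved — the Class II shares did not give the required vote.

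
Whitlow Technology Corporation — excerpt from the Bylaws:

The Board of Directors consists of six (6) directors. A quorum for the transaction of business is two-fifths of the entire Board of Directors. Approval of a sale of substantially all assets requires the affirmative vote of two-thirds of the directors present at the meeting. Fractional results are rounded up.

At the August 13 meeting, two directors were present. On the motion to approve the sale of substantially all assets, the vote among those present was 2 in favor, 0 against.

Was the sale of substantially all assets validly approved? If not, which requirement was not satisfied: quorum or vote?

Quorum: 2 present; quorum is 3. Not satisfied.
Vote: the sale of substantially all assets requires two-thirds of the directors present (2). 2/3 of 2 = 1.33, rounded up to 2, so 2 affirmative votes are needed; 2 voted in favor. Satisfied. (Moot — without a quorum no business can be validly transacted.)

Invalid — quorum requirement not satisfied.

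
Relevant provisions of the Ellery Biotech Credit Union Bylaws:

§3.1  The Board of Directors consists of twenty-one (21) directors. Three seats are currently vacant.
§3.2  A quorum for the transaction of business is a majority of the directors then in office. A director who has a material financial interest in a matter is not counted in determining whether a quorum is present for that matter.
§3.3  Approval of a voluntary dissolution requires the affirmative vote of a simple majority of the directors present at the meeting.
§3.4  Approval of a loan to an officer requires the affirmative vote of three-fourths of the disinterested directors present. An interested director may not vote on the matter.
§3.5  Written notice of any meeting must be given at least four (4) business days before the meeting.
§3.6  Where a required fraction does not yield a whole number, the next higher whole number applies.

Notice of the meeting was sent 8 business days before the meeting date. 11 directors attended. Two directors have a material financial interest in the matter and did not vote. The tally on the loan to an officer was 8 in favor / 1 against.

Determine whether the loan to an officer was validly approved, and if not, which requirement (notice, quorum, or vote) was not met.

Invalid — quorum requirement not satisfied.

Notice: 8 business days given; 4 required (8 ≥ 4). Satisfied.
Quorum: 11 present, but the 2 interested directors do not count, leaving 9. Quorum is 10. Not satisfied.
Vote: the loan to an officer requires three-fourths of the disinterested directors present (11 − 2 = 9). 3/4 of 9 = 6.75, rounded up to 7, so 7 affirmative votes are needed; 8 voted in favor. Satisfied. (Moot — without a quorum no business can be validly transacted.)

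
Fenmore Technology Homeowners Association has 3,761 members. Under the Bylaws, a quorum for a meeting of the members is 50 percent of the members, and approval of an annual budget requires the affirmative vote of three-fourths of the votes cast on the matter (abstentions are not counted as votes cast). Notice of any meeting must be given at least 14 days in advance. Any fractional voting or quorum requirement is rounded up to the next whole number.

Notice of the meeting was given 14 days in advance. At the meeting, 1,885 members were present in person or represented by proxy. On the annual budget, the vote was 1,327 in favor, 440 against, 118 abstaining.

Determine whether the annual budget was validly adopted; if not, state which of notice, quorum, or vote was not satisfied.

Notice: 14 days given; 14 required. Satisfied.
Quorum: 50% of 3,761 = 1,880.50, rounded up to 1,881; 1,885 present. Satisfied.
Vote: requires three-fourths of the votes cast (1,885 − 118 abstaining = 1,767); 3/4 of 1767 = 1325.25, rounded up to 1326, so 1,326 needed; 1,327 in favor. Satisfied.

Valid — all requirements satisfied.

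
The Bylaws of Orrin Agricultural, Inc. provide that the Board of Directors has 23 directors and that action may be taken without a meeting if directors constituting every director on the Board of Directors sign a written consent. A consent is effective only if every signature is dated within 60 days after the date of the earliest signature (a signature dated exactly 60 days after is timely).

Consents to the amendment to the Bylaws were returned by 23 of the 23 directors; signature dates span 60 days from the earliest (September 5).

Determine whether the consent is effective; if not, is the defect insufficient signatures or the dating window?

Signatures required: the unanimous vote of 23 — unanimous means all 23, so 23 needed; 23 signed. Sufficient.
Dating window: the latest signature is 60 days after the earliest; the limit is 60 days. Within the window.

Effective — both the signature and dating-window requirements are satisfied.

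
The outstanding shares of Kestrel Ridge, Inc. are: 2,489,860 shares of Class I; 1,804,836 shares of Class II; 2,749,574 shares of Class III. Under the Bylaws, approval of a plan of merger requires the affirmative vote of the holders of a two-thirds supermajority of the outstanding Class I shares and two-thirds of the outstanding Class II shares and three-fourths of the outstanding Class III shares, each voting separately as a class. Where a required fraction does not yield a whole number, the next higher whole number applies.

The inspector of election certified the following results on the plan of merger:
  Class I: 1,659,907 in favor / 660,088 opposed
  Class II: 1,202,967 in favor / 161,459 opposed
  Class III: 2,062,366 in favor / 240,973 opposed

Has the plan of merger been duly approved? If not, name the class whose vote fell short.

Not approved — the Class II shares did not give the required vote.

Class I: 2/3 of 2489860 = 1659906.67, rounded up to 1659907; 1,659,907 required, 1,659,907 in favor — approved.
Class II: 2/3 of 1804836 = 1203224; 1,203,224 required, 1,202,967 in favor — not approved.
Class III: 3/4 of 2749574 = 2062180.50, rounded up to 2062181; 2,062,181 required, 2,062,366 in favor — approved.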